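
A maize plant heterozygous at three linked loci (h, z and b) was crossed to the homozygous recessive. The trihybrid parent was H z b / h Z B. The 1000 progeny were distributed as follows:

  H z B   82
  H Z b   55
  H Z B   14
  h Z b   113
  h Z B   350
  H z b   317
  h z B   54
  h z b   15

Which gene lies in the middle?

The two rarest classes, h z b and H Z B, are the double crossovers. Comparing them with the parentals, only the h allele has switched, so h is the middle locus and the order is z – h – b.

h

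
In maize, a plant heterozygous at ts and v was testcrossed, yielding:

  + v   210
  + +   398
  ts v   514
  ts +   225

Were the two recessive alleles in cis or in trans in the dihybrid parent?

cis

The two most frequent classes are + + (398) and ts v (514); these are the parental (non-recombinant) types.
So the F1 carried + + on one chromosome and ts v on the other — the recessive alleles are on the same chromosome (cis / coupling).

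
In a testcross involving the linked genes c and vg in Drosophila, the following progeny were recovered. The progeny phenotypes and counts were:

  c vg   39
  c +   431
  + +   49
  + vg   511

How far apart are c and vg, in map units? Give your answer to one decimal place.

8.5 map units

The two most frequent classes, + vg (511) and c + (431), are the parental types, so the F1 was + vg / c +.
The recombinant classes are + + and c vg: 49 + 39 = 88.
Recombination frequency = 88/1030 = 0.0854 ≈ 8.5%, i.e. 8.5 map units.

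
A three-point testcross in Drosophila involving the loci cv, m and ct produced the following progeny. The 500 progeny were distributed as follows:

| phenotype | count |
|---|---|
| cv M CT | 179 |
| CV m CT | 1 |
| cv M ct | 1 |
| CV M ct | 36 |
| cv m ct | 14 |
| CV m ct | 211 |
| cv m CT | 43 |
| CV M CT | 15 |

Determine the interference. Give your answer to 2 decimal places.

The two most frequent reciprocal classes, CV m ct and cv M CT, are the parental types, so the F1 was CV m ct / cv M CT.
The two rarest classes, CV m CT and cv M ct, are the double crossovers. Comparing them with the parentals, only the ct allele has switched, so ct is the middle locus and the order is cv – ct – m.
cv–ct: (29 + 2)/500 = 0.0620; ct–m: (79 + 2)/500 = 0.1620.
Expected DCO frequency = 0.0620 × 0.1620 ≈ 0.01004; observed = 2/500 ≈ 0.00400.
Coefficient of coincidence = 0.00400/0.01004 ≈ 0.40; interference = 1 − 0.40 = 0.60.

0.60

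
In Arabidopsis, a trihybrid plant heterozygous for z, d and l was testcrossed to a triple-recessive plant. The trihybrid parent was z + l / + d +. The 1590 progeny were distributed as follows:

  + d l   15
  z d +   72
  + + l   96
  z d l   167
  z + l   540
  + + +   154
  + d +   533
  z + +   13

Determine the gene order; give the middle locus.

l

The two rarest classes, z + + and + d l, are the double crossovers. Comparing them with the parentals, only the l allele has switched, so l is the middle locus and the order is z – l – d.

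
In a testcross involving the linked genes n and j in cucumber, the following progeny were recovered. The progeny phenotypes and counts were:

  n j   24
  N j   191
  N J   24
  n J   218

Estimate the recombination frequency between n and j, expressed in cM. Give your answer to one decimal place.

10.5 cM

The two most frequent classes, N j (191) and n J (218), are the parental types, so the F1 was N j / n J.
The recombinant classes are N J and n j: 24 + 24 = 48.
Recombination frequency = 48/457 = 0.1050 ≈ 10.5%, i.e. 10.5 cM.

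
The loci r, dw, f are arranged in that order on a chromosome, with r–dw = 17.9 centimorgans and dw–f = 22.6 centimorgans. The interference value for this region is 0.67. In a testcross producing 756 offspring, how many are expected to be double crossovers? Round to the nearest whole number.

Map distances give recombination frequencies of 0.179 and 0.226 for the two intervals.
With interference 0.67 (so coincidence = 0.33), expected double-crossover frequency = 0.179 × 0.226 × 0.33 = 0.01335.
Expected number = 0.01335 × 756 = 10.09 ≈ 10.

10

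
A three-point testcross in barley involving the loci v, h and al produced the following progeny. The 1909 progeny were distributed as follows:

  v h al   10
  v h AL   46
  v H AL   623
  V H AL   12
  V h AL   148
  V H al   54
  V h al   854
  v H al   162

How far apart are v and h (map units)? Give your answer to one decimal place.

The two most frequent reciprocal classes, v H AL and V h al, are the parental types, so the F1 was v H AL / V h al.
The two rarest classes, V H AL and v h al, are the double crossovers. Comparing them with the parentals, only the v allele has switched, so v is the middle locus and the order is al – v – h.
Crossovers in the v–h interval produce the single-crossover classes v h AL and V H al (46 + 54 = 100) plus the double crossovers (22).
RF(v–h) = (100 + 22) / 1909 = 122/1909 = 0.0639 → 6.4 map units.

6.4 map units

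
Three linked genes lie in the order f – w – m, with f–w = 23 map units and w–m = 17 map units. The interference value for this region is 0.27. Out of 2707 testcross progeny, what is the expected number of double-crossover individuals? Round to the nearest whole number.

77

Map distances give recombination frequencies of 0.230 and 0.170 for the two intervals.
With interference 0.27 (so coincidence = 0.73), expected double-crossover frequency = 0.230 × 0.170 × 0.73 = 0.02854.
Expected number = 0.02854 × 2707 = 77.27 ≈ 77.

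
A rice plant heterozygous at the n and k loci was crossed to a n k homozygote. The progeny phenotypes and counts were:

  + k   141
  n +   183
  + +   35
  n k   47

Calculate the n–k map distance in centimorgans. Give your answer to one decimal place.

20.2 centimorgans

The two most frequent classes, + k (141) and n + (183), are the parental types, so the F1 was + k / n +.
The recombinant classes are + + and n k: 35 + 47 = 82.
Recombination frequency = 82/406 = 0.2020 ≈ 20.2%, i.e. 20.2 centimorgans.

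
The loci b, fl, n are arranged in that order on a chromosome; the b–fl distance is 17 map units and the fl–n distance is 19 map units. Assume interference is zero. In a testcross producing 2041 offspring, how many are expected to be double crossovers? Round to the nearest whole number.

Map distances give recombination frequencies of 0.170 and 0.190 for the two intervals.
With no interference, expected double-crossover frequency = 0.170 × 0.190 = 0.03230.
Expected number = 0.03230 × 2041 = 65.92 ≈ 66.

66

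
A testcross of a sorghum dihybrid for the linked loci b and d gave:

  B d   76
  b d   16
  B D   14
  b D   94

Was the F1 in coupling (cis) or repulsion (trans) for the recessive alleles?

trans

The two most frequent classes are B d (76) and b D (94); these are the parental (non-recombinant) types.
So the F1 carried B d on one chromosome and b D on the other — the recessive alleles are on opposite chromosomes (trans / repulsion).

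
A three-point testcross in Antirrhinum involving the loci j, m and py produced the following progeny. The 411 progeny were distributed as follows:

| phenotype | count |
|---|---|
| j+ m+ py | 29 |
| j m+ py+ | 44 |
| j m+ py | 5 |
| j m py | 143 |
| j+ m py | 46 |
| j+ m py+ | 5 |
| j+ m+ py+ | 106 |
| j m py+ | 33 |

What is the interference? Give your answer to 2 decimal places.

The two most frequent reciprocal classes, j+ m+ py+ and j m py, are the parental types, so the F1 was j+ m+ py+ / j m py.
The two rarest classes, j+ m py+ and j m+ py, are the double crossovers. Comparing them with the parentals, only the m allele has switched, so m is the middle locus and the order is j – m – py.
j–m: (90 + 10)/411 = 0.2433; m–py: (62 + 10)/411 = 0.1752.
Expected DCO frequency = 0.2433 × 0.1752 ≈ 0.04263; observed = 10/411 ≈ 0.02433.
Coefficient of coincidence = 0.02433/0.04263 ≈ 0.57; interference = 1 − 0.57 = 0.43.

0.43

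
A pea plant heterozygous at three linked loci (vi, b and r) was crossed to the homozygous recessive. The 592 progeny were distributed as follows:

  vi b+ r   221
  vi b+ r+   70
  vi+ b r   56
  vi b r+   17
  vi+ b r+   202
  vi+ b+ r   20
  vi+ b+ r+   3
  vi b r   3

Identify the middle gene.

b

The two most frequent reciprocal classes, vi+ b r+ and vi b+ r, are the parental types, so the F1 was vi+ b r+ / vi b+ r.
The two rarest classes, vi+ b+ r+ and vi b r, are the double crossovers. Comparing them with the parentals, only the b allele has switched, so b is the middle locus and the order is vi – b – r.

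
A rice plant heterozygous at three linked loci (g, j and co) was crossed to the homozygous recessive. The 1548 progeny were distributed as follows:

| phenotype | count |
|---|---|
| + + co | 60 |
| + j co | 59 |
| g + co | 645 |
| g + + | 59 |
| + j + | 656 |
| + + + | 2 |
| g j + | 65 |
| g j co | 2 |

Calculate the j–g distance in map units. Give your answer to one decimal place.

The two most frequent reciprocal classes, + j + and g + co, are the parental types, so the F1 was + j + / g + co.
The two rarest classes, + + + and g j co, are the double crossovers. Comparing them with the parentals, only the j allele has switched, so j is the middle locus and the order is co – j – g.
Crossovers in the j–g interval produce the single-crossover classes g j + and + + co (65 + 60 = 125) plus the double crossovers (4).
RF(j–g) = (125 + 4) / 1548 = 129/1548 = 0.0833 → 8.3 map units.

8.3 map units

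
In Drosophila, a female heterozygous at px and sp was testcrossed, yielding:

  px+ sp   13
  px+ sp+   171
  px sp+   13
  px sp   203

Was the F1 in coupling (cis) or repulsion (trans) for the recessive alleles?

The two most frequent classes are px+ sp+ (171) and px sp (203); these are the parental (non-recombinant) types.
So the F1 carried px+ sp+ on one chromosome and px sp on the other — the recessive alleles are on the same chromosome (cis / coupling).

cis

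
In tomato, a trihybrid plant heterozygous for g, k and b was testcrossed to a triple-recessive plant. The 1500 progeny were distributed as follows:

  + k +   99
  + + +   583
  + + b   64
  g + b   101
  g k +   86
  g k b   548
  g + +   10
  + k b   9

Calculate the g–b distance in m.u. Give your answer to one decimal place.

11.3 m.u.

The two most frequent reciprocal classes, + + + and g k b, are the parental types, so the F1 was + + + / g k b.
The two rarest classes, g + + and + k b, are the double crossovers. Comparing them with the parentals, only the g allele has switched, so g is the middle locus and the order is b – g – k.
Crossovers in the b–g interval produce the single-crossover classes + + b and g k + (64 + 86 = 150) plus the double crossovers (19).
RF(b–g) = (150 + 19) / 1500 = 169/1500 = 0.1127 → 11.3 m.u.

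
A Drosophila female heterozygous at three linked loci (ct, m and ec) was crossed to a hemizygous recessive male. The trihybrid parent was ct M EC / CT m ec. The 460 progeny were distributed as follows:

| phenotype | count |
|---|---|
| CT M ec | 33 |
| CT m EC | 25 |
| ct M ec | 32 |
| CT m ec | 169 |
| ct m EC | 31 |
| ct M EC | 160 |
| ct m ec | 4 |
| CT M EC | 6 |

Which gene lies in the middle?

The two rarest classes, CT M EC and ct m ec, are the double crossovers. Comparing them with the parentals, only the ct allele has switched, so ct is the middle locus and the order is ec – ct – m.

ct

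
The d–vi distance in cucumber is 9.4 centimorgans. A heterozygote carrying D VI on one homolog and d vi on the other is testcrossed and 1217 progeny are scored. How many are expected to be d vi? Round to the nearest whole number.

551

A map distance of 9.4 centimorgans corresponds to a recombination frequency of 0.094.
The F1 is D VI / d vi, so d vi is a parental gamete class with expected frequency (1 − r)/2 = 0.906/2 = 0.4530.
Expected number = 0.4530 × 1217 = 551.30 ≈ 551.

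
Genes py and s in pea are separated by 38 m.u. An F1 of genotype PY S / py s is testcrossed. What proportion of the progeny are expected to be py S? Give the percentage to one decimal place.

A map distance of 38 m.u. corresponds to a recombination frequency of 0.380.
The F1 is PY S / py s, so py S is a recombinant gamete class with expected frequency r/2 = 0.380/2 = 0.1900.
That is 0.1900 = 19.0% of the progeny.

19.0%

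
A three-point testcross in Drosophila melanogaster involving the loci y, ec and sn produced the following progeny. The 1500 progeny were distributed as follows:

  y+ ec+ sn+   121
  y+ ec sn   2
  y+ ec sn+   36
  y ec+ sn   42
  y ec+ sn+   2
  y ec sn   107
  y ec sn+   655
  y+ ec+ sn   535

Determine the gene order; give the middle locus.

The two most frequent reciprocal classes, y ec sn+ and y+ ec+ sn, are the parental types, so the F1 was y ec sn+ / y+ ec+ sn.
The two rarest classes, y ec+ sn+ and y+ ec sn, are the double crossovers. Comparing them with the parentals, only the ec allele has switched, so ec is the middle locus and the order is sn – ec – y.

ec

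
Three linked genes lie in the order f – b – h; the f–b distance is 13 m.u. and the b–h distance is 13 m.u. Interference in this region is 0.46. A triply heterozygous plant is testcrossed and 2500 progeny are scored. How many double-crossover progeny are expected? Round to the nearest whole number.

Map distances give recombination frequencies of 0.130 and 0.130 for the two intervals.
With interference 0.46 (so coincidence = 0.54), expected double-crossover frequency = 0.130 × 0.130 × 0.54 = 0.00913.
Expected number = 0.00913 × 2500 = 22.82 ≈ 23.

23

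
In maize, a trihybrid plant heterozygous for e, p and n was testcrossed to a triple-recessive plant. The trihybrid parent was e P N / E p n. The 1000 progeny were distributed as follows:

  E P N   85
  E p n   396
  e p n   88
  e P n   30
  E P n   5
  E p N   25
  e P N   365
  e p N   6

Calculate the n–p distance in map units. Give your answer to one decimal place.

The two rarest classes, e p N and E P n, are the double crossovers. Comparing them with the parentals, only the p allele has switched, so p is the middle locus and the order is e – p – n.
Crossovers in the p–n interval produce the single-crossover classes e P n and E p N (30 + 25 = 55) plus the double crossovers (11).
RF(p–n) = (55 + 11) / 1000 = 66/1000 = 0.0660 → 6.6 map units.

6.6 map units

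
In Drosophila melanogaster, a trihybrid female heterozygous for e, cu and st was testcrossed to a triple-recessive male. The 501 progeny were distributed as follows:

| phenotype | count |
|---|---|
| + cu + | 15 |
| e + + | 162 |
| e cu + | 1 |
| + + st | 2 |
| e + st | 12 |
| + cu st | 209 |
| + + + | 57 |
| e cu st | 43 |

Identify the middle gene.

cu

The two most frequent reciprocal classes, e + + and + cu st, are the parental types, so the F1 was e + + / + cu st.
The two rarest classes, e cu + and + + st, are the double crossovers. Comparing them with the parentals, only the cu allele has switched, so cu is the middle locus and the order is e – cu – st.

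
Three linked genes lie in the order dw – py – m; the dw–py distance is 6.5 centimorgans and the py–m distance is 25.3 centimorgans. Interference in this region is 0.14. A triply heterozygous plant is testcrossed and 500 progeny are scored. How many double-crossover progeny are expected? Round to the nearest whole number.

Map distances give recombination frequencies of 0.065 and 0.253 for the two intervals.
With interference 0.14 (so coincidence = 0.86), expected double-crossover frequency = 0.065 × 0.253 × 0.86 = 0.01414.
Expected number = 0.01414 × 500 = 7.07 ≈ 7.

7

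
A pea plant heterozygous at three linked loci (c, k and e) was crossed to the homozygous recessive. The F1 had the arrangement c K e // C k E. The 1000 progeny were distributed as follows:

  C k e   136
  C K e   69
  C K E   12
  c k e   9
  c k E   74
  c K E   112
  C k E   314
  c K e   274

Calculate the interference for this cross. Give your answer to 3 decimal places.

0.524

The two rarest classes, c k e and C K E, are the double crossovers. Comparing them with the parentals, only the k allele has switched, so k is the middle locus and the order is c – k – e.
c–k: (143 + 21)/1000 = 0.1640; k–e: (248 + 21)/1000 = 0.2690.
Expected DCO frequency = 0.1640 × 0.2690 ≈ 0.04412; observed = 21/1000 ≈ 0.02100.
Coefficient of coincidence = 0.02100/0.04412 ≈ 0.476; interference = 1 − 0.476 = 0.524.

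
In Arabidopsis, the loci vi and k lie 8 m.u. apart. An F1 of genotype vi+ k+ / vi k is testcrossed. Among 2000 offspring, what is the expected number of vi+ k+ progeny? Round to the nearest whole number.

920

A map distance of 8 m.u. corresponds to a recombination frequency of 0.080.
The F1 is vi+ k+ / vi k, so vi+ k+ is a parental gamete class with expected frequency (1 − r)/2 = 0.920/2 = 0.4600.
Expected number = 0.4600 × 2000 = 920.00 ≈ 920.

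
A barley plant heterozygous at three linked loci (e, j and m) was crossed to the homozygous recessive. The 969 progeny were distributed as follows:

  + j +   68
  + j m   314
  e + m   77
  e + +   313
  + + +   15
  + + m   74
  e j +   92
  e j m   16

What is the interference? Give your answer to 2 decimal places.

The two most frequent reciprocal classes, e + + and + j m, are the parental types, so the F1 was e + + / + j m.
The two rarest classes, + + + and e j m, are the double crossovers. Comparing them with the parentals, only the e allele has switched, so e is the middle locus and the order is m – e – j.
m–e: (145 + 31)/969 = 0.1816; e–j: (166 + 31)/969 = 0.2033.
Expected DCO frequency = 0.1816 × 0.2033 ≈ 0.03692; observed = 31/969 ≈ 0.03199.
Coefficient of coincidence = 0.03199/0.03692 ≈ 0.87; interference = 1 − 0.87 = 0.13.

0.13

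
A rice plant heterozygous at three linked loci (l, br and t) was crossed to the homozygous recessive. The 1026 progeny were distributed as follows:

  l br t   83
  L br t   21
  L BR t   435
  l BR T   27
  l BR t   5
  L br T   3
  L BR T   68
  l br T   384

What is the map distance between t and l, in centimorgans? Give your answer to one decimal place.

The two most frequent reciprocal classes, l br T and L BR t, are the parental types, so the F1 was l br T / L BR t.
The two rarest classes, L br T and l BR t, are the double crossovers. Comparing them with the parentals, only the l allele has switched, so l is the middle locus and the order is br – l – t.
Crossovers in the l–t interval produce the single-crossover classes l br t and L BR T (83 + 68 = 151) plus the double crossovers (8).
RF(l–t) = (151 + 8) / 1026 = 159/1026 = 0.1550 → 15.5 centimorgans.

15.5 centimorgans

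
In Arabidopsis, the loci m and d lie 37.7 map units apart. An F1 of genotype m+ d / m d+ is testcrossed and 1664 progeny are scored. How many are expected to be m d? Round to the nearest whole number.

A map distance of 37.7 map units corresponds to a recombination frequency of 0.377.
The F1 is m+ d / m d+, so m d is a recombinant gamete class with expected frequency r/2 = 0.377/2 = 0.1885.
Expected number = 0.1885 × 1664 = 313.66 ≈ 314.

314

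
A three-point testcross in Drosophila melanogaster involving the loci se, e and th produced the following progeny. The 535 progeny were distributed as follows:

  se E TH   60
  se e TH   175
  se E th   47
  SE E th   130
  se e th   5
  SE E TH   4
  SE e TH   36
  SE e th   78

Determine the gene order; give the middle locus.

th

The two most frequent reciprocal classes, se e TH and SE E th, are the parental types, so the F1 was se e TH / SE E th.
The two rarest classes, se e th and SE E TH, are the double crossovers. Comparing them with the parentals, only the th allele has switched, so th is the middle locus and the order is se – th – e.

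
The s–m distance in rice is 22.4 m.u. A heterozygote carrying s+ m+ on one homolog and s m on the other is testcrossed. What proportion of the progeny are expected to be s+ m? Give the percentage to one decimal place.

11.2%

A map distance of 22.4 m.u. corresponds to a recombination frequency of 0.224.
The F1 is s+ m+ / s m, so s+ m is a recombinant gamete class with expected frequency r/2 = 0.224/2 = 0.1120.
That is 0.1120 = 11.2% of the progeny.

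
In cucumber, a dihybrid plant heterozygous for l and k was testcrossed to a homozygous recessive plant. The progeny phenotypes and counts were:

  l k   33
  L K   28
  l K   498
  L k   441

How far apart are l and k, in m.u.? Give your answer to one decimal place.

The two most frequent classes, L k (441) and l K (498), are the parental types, so the F1 was L k / l K.
The recombinant classes are L K and l k: 28 + 33 = 61.
Recombination frequency = 61/1000 = 0.0610 ≈ 6.1%, i.e. 6.1 m.u.

6.1 m.u.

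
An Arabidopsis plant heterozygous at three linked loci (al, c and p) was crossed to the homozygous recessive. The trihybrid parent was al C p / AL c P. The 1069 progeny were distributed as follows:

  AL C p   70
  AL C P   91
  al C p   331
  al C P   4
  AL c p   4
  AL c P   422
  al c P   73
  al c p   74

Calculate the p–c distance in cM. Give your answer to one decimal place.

16.2 cM

The two rarest classes, al C P and AL c p, are the double crossovers. Comparing them with the parentals, only the p allele has switched, so p is the middle locus and the order is c – p – al.
Crossovers in the c–p interval produce the single-crossover classes al c p and AL C P (74 + 91 = 165) plus the double crossovers (8).
RF(c–p) = (165 + 8) / 1069 = 173/1069 = 0.1618 → 16.2 cM.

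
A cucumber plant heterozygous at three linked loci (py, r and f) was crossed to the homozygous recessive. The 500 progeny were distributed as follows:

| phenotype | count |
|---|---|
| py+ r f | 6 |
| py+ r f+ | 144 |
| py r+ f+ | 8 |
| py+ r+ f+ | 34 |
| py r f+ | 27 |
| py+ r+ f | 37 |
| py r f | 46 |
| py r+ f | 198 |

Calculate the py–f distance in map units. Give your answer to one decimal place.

15.6 map units

The two most frequent reciprocal classes, py+ r f+ and py r+ f, are the parental types, so the F1 was py+ r f+ / py r+ f.
The two rarest classes, py+ r f and py r+ f+, are the double crossovers. Comparing them with the parentals, only the f allele has switched, so f is the middle locus and the order is py – f – r.
Crossovers in the py–f interval produce the single-crossover classes py r f+ and py+ r+ f (27 + 37 = 64) plus the double crossovers (14).
RF(py–f) = (64 + 14) / 500 = 78/500 = 0.1560 → 15.6 map units.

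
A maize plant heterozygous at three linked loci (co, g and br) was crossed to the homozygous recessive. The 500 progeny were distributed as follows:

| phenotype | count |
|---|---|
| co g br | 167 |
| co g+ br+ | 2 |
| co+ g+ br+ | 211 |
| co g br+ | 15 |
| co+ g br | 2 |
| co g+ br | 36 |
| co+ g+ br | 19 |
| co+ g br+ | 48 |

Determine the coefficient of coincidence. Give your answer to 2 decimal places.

The two most frequent reciprocal classes, co+ g+ br+ and co g br, are the parental types, so the F1 was co+ g+ br+ / co g br.
The two rarest classes, co g+ br+ and co+ g br, are the double crossovers. Comparing them with the parentals, only the co allele has switched, so co is the middle locus and the order is br – co – g.
br–co: (34 + 4)/500 = 0.0760; co–g: (84 + 4)/500 = 0.1760.
Expected DCO frequency = 0.0760 × 0.1760 ≈ 0.01338; observed = 4/500 ≈ 0.00800.
Coefficient of coincidence = 0.00800/0.01338 ≈ 0.60.

0.60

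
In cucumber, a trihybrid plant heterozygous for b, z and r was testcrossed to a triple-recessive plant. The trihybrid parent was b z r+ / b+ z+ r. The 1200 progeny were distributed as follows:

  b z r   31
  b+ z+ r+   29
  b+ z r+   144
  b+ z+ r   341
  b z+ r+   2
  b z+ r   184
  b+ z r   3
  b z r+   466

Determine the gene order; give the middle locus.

z

The two rarest classes, b z+ r+ and b+ z r, are the double crossovers. Comparing them with the parentals, only the z allele has switched, so z is the middle locus and the order is r – z – b.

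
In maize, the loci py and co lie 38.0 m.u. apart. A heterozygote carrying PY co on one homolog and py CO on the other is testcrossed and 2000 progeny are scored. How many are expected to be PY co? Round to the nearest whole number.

620

A map distance of 38.0 m.u. corresponds to a recombination frequency of 0.380.
The F1 is PY co / py CO, so PY co is a parental gamete class with expected frequency (1 − r)/2 = 0.620/2 = 0.3100.
Expected number = 0.3100 × 2000 = 620.00 ≈ 620.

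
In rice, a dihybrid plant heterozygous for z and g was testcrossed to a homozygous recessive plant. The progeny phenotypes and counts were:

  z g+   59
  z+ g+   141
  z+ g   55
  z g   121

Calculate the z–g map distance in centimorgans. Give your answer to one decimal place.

The two most frequent classes, z+ g+ (141) and z g (121), are the parental types, so the F1 was z+ g+ / z g.
The recombinant classes are z+ g and z g+: 55 + 59 = 114.
Recombination frequency = 114/376 = 0.3032 ≈ 30.3%, i.e. 30.3 centimorgans.

30.3 centimorgans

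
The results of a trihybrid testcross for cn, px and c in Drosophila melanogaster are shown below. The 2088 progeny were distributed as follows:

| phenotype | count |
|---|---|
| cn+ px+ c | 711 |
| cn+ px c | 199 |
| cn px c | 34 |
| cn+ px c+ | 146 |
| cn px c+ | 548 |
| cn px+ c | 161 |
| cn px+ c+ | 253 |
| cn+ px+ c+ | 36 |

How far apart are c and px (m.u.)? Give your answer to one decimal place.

The two most frequent reciprocal classes, cn px c+ and cn+ px+ c, are the parental types, so the F1 was cn px c+ / cn+ px+ c.
The two rarest classes, cn px c and cn+ px+ c+, are the double crossovers. Comparing them with the parentals, only the c allele has switched, so c is the middle locus and the order is px – c – cn.
Crossovers in the px–c interval produce the single-crossover classes cn px+ c+ and cn+ px c (253 + 199 = 452) plus the double crossovers (70).
RF(px–c) = (452 + 70) / 2088 = 522/2088 = 0.2500 → 25.0 m.u.

25.0 m.u.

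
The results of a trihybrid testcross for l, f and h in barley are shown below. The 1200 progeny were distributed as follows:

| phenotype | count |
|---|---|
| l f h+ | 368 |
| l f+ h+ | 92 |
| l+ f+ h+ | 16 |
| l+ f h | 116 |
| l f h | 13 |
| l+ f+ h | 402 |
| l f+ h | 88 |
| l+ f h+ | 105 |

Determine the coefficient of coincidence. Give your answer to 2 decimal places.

0.66

The two most frequent reciprocal classes, l f h+ and l+ f+ h, are the parental types, so the F1 was l f h+ / l+ f+ h.
The two rarest classes, l f h and l+ f+ h+, are the double crossovers. Comparing them with the parentals, only the h allele has switched, so h is the middle locus and the order is l – h – f.
l–h: (193 + 29)/1200 = 0.1850; h–f: (208 + 29)/1200 = 0.1975.
Expected DCO frequency = 0.1850 × 0.1975 ≈ 0.03654; observed = 29/1200 ≈ 0.02417.
Coefficient of coincidence = 0.02417/0.03654 ≈ 0.66.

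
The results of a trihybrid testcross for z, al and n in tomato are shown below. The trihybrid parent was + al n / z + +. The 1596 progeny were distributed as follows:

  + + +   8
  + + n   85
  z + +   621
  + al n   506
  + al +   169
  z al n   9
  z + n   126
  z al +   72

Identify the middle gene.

z

The two rarest classes, z al n and + + +, are the double crossovers. Comparing them with the parentals, only the z allele has switched, so z is the middle locus and the order is al – z – n.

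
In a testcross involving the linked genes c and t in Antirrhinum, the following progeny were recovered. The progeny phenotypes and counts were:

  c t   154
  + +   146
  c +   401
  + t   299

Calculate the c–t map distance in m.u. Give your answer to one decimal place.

30.0 m.u.

The two most frequent classes, + t (299) and c + (401), are the parental types, so the F1 was + t / c +.
The recombinant classes are + + and c t: 146 + 154 = 300.
Recombination frequency = 300/1000 = 0.3000 ≈ 30.0%, i.e. 30.0 m.u.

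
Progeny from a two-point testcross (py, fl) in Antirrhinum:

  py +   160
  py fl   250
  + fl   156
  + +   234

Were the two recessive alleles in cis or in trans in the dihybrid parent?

The two most frequent classes are + + (234) and py fl (250); these are the parental (non-recombinant) types.
So the F1 carried + + on one chromosome and py fl on the other — the recessive alleles are on the same chromosome (cis / coupling).

cis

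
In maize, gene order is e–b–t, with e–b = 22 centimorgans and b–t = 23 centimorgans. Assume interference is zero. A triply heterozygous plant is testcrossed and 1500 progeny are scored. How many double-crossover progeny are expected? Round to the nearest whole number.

76

Map distances give recombination frequencies of 0.220 and 0.230 for the two intervals.
With no interference, expected double-crossover frequency = 0.220 × 0.230 = 0.05060.
Expected number = 0.05060 × 1500 = 75.90 ≈ 76.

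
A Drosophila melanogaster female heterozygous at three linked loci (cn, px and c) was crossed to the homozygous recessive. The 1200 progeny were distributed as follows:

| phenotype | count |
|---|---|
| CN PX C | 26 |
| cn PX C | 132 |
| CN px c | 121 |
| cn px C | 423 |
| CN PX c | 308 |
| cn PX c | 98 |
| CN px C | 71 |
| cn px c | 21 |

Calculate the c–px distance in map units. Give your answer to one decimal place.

25.0 map units

The two most frequent reciprocal classes, CN PX c and cn px C, are the parental types, so the F1 was CN PX c / cn px C.
The two rarest classes, CN PX C and cn px c, are the double crossovers. Comparing them with the parentals, only the c allele has switched, so c is the middle locus and the order is px – c – cn.
Crossovers in the px–c interval produce the single-crossover classes CN px c and cn PX C (121 + 132 = 253) plus the double crossovers (47).
RF(px–c) = (253 + 47) / 1200 = 300/1200 = 0.2500 → 25.0 map units.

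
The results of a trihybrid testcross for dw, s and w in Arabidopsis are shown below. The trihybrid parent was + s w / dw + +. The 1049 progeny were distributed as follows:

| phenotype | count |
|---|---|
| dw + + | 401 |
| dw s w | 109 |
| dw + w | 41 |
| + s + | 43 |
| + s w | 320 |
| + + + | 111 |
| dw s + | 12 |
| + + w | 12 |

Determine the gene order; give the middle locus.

The two rarest classes, + + w and dw s +, are the double crossovers. Comparing them with the parentals, only the s allele has switched, so s is the middle locus and the order is w – s – dw.

s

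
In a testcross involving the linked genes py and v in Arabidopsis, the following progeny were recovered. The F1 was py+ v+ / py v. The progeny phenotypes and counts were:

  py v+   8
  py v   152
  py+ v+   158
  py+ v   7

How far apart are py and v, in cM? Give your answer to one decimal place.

The recombinant classes are py+ v and py v+: 7 + 8 = 15.
Recombination frequency = 15/325 = 0.0462 ≈ 4.6%, i.e. 4.6 cM.

4.6 cM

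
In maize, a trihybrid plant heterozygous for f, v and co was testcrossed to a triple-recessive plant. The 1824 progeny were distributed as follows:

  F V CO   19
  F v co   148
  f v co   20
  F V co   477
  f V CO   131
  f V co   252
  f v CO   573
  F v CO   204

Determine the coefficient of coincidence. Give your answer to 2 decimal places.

The two most frequent reciprocal classes, f v CO and F V co, are the parental types, so the F1 was f v CO / F V co.
The two rarest classes, f v co and F V CO, are the double crossovers. Comparing them with the parentals, only the co allele has switched, so co is the middle locus and the order is v – co – f.
v–co: (279 + 39)/1824 = 0.1743; co–f: (456 + 39)/1824 = 0.2714.
Expected DCO frequency = 0.1743 × 0.2714 ≈ 0.04731; observed = 39/1824 ≈ 0.02138.
Coefficient of coincidence = 0.02138/0.04731 ≈ 0.45.

0.45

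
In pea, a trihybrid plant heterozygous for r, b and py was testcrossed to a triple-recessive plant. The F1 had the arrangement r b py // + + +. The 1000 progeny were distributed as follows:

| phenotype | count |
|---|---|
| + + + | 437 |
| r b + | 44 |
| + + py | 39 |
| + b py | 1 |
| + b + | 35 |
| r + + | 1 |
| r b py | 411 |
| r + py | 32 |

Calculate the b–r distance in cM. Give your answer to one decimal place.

6.9 cM

The two rarest classes, + b py and r + +, are the double crossovers. Comparing them with the parentals, only the r allele has switched, so r is the middle locus and the order is py – r – b.
Crossovers in the r–b interval produce the single-crossover classes r + py and + b + (32 + 35 = 67) plus the double crossovers (2).
RF(r–b) = (67 + 2) / 1000 = 69/1000 = 0.0690 → 6.9 cM.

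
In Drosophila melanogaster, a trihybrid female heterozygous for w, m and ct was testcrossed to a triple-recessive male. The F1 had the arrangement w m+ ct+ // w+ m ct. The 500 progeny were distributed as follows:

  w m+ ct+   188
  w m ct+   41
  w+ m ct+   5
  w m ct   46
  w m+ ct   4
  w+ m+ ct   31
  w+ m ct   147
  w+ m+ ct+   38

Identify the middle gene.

The two rarest classes, w m+ ct and w+ m ct+, are the double crossovers. Comparing them with the parentals, only the ct allele has switched, so ct is the middle locus and the order is w – ct – m.

ct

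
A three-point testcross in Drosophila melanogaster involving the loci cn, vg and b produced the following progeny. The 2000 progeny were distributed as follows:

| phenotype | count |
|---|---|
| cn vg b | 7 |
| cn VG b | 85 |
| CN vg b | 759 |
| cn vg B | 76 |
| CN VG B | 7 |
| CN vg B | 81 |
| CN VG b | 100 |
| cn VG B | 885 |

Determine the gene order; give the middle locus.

cn

The two most frequent reciprocal classes, CN vg b and cn VG B, are the parental types, so the F1 was CN vg b / cn VG B.
The two rarest classes, cn vg b and CN VG B, are the double crossovers. Comparing them with the parentals, only the cn allele has switched, so cn is the middle locus and the order is vg – cn – b.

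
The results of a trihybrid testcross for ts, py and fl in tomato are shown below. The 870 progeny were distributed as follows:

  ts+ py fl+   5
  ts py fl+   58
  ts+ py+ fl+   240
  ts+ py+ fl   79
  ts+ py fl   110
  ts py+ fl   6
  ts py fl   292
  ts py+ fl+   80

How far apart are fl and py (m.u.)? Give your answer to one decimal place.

The two most frequent reciprocal classes, ts+ py+ fl+ and ts py fl, are the parental types, so the F1 was ts+ py+ fl+ / ts py fl.
The two rarest classes, ts+ py fl+ and ts py+ fl, are the double crossovers. Comparing them with the parentals, only the py allele has switched, so py is the middle locus and the order is fl – py – ts.
Crossovers in the fl–py interval produce the single-crossover classes ts+ py+ fl and ts py fl+ (79 + 58 = 137) plus the double crossovers (11).
RF(fl–py) = (137 + 11) / 870 = 148/870 = 0.1701 → 17.0 m.u.

17.0 m.u.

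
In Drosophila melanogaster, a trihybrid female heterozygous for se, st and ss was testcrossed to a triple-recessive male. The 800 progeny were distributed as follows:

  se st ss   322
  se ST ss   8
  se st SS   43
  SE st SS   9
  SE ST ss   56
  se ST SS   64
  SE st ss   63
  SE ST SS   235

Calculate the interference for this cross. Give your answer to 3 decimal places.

0.186

The two most frequent reciprocal classes, se st ss and SE ST SS, are the parental types, so the F1 was se st ss / SE ST SS.
The two rarest classes, se ST ss and SE st SS, are the double crossovers. Comparing them with the parentals, only the st allele has switched, so st is the middle locus and the order is se – st – ss.
se–st: (127 + 17)/800 = 0.1800; st–ss: (99 + 17)/800 = 0.1450.
Expected DCO frequency = 0.1800 × 0.1450 ≈ 0.02610; observed = 17/800 ≈ 0.02125.
Coefficient of coincidence = 0.02125/0.02610 ≈ 0.814; interference = 1 − 0.814 = 0.186.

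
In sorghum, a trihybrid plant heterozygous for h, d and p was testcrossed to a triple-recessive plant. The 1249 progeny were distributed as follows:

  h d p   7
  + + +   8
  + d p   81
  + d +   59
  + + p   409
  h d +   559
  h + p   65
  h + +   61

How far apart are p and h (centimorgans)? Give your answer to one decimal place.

The two most frequent reciprocal classes, h d + and + + p, are the parental types, so the F1 was h d + / + + p.
The two rarest classes, h d p and + + +, are the double crossovers. Comparing them with the parentals, only the p allele has switched, so p is the middle locus and the order is d – p – h.
Crossovers in the p–h interval produce the single-crossover classes + d + and h + p (59 + 65 = 124) plus the double crossovers (15).
RF(p–h) = (124 + 15) / 1249 = 139/1249 = 0.1113 → 11.1 centimorgans.

11.1 centimorgans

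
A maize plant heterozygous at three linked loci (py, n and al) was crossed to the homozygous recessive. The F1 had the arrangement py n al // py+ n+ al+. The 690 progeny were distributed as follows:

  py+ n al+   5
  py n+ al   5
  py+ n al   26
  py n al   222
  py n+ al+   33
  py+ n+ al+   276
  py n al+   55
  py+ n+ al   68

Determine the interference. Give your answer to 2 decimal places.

0.25

The two rarest classes, py n+ al and py+ n al+, are the double crossovers. Comparing them with the parentals, only the n allele has switched, so n is the middle locus and the order is py – n – al.
py–n: (59 + 10)/690 = 0.1000; n–al: (123 + 10)/690 = 0.1928.
Expected DCO frequency = 0.1000 × 0.1928 ≈ 0.01928; observed = 10/690 ≈ 0.01449.
Coefficient of coincidence = 0.01449/0.01928 ≈ 0.75; interference = 1 − 0.75 = 0.25.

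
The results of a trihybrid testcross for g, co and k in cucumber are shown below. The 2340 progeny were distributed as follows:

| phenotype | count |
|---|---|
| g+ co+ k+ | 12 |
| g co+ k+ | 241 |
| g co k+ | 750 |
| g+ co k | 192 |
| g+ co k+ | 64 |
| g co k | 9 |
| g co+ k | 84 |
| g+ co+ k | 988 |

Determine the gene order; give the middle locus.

The two most frequent reciprocal classes, g+ co+ k and g co k+, are the parental types, so the F1 was g+ co+ k / g co k+.
The two rarest classes, g+ co+ k+ and g co k, are the double crossovers. Comparing them with the parentals, only the k allele has switched, so k is the middle locus and the order is co – k – g.

k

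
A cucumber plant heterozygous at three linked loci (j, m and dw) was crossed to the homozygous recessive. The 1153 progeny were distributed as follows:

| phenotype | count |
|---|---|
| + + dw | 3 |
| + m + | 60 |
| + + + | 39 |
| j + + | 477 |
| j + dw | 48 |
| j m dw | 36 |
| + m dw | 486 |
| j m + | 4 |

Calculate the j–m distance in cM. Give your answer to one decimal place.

7.1 cM

The two most frequent reciprocal classes, j + + and + m dw, are the parental types, so the F1 was j + + / + m dw.
The two rarest classes, j m + and + + dw, are the double crossovers. Comparing them with the parentals, only the m allele has switched, so m is the middle locus and the order is dw – m – j.
Crossovers in the m–j interval produce the single-crossover classes + + + and j m dw (39 + 36 = 75) plus the double crossovers (7).
RF(m–j) = (75 + 7) / 1153 = 82/1153 = 0.0711 → 7.1 cM.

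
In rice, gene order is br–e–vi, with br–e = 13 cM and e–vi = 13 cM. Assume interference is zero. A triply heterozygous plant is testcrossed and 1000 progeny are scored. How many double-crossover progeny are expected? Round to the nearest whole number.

17

Map distances give recombination frequencies of 0.130 and 0.130 for the two intervals.
With no interference, expected double-crossover frequency = 0.130 × 0.130 = 0.01690.
Expected number = 0.01690 × 1000 = 16.90 ≈ 17.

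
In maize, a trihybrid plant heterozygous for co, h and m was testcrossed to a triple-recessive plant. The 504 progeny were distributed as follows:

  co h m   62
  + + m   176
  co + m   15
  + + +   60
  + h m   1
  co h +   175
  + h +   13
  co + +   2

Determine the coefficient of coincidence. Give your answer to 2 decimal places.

0.39

The two most frequent reciprocal classes, co h + and + + m, are the parental types, so the F1 was co h + / + + m.
The two rarest classes, co + + and + h m, are the double crossovers. Comparing them with the parentals, only the h allele has switched, so h is the middle locus and the order is m – h – co.
m–h: (122 + 3)/504 = 0.2480; h–co: (28 + 3)/504 = 0.0615.
Expected DCO frequency = 0.2480 × 0.0615 ≈ 0.01525; observed = 3/504 ≈ 0.00595.
Coefficient of coincidence = 0.00595/0.01525 ≈ 0.39.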